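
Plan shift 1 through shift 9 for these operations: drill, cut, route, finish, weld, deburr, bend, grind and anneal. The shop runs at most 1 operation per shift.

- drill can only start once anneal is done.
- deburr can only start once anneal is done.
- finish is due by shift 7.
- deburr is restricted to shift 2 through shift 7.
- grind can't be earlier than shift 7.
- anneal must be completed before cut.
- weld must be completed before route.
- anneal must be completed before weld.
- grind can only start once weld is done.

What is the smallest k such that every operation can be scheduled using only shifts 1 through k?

9

The precedence chain requires at least 3 distinct shifts.
With at most 1 per shift and 9 operations, at least 9 shifts are needed.
grind can't be placed before shift 7, so the schedule must run through at least shift 7.
9 works (last occupied shift: shift 9): for example route in shift 8; grind in shift 7; cut in shift 6; deburr in shift 2; drill in shift 5; anneal in shift 1; finish in shift 3; weld in shift 4; bend in shift 9.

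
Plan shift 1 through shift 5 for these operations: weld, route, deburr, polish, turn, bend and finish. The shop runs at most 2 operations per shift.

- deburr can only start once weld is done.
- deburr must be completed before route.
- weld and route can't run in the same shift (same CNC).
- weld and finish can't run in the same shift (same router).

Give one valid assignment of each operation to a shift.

route=shift 3; turn=shift 2; bend=shift 3; finish=shift 4; weld=shift 1; deburr=shift 2; polish=shift 1

Checking: deburr(shift 2) before route(shift 3); weld(shift 1) before deburr(shift 2); weld(shift 1) != finish(shift 4); weld(shift 1) != route(shift 3); max 2 per shift (cap 2).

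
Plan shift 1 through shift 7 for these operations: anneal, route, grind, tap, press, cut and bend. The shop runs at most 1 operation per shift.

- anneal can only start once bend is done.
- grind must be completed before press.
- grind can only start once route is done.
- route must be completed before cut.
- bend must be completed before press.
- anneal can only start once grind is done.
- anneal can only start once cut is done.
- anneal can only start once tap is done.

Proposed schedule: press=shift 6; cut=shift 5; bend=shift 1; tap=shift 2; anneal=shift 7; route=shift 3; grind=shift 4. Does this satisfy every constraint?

grind can only start once route is done — holds.
anneal can only start once grind is done — holds.
anneal can only start once cut is done — holds.
route must be completed before cut — holds.
grind must be completed before press — holds.
bend must be completed before press — holds.
The shop runs at most 1 operation per shift — holds.
anneal can only start once tap is done — holds.
anneal can only start once bend is done — holds.

Yes, all constraints hold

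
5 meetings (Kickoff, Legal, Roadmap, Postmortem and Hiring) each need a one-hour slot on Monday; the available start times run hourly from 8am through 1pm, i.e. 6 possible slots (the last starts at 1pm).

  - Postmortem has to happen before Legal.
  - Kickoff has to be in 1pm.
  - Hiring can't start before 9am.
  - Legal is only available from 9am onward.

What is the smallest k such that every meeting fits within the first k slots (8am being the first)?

6

The precedence chain requires at least 2 distinct slots.
Kickoff can't be placed before 1pm — that is slot 6 counting from 8am — so the schedule must run through at least 6 slots.
6 works (last occupied slot: 1pm): for example Kickoff=1pm, Hiring=9am, Postmortem=8am, Legal=9am, Roadmap=8am.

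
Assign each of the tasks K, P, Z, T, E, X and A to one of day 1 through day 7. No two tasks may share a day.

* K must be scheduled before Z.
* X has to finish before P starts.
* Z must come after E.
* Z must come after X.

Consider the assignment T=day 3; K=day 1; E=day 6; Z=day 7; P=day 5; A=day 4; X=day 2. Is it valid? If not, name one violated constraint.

No two tasks may share a day — holds.
Z must come after X — holds.
Z must come after E — holds.
X has to finish before P starts — holds.
K must be scheduled before Z — holds.

Yes, all constraints hold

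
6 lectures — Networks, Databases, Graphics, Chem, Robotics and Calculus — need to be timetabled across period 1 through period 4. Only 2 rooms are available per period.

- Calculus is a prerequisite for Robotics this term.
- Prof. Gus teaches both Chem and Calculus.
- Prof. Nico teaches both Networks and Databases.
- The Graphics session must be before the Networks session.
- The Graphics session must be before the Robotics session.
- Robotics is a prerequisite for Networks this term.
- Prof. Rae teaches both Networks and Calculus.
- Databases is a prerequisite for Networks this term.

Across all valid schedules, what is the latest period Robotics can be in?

Precedence pushes Robotics to at least period 2; downstream work caps Robotics at period 3.
Robotics at period 3 is achievable: Databases in period 1, Chem in period 3, Networks in period 4, Robotics in period 3, Calculus in period 2, Graphics in period 1.

period 3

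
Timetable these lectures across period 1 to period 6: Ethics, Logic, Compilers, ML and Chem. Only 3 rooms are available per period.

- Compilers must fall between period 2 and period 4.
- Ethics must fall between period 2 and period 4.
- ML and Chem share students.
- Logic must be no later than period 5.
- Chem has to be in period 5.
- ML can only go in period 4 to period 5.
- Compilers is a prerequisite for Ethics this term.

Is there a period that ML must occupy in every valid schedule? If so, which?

ML's window is period 4–period 5.
Chem is fixed at period 5, and ML can't share a period with Chem.
So ML must be period 4.

period 4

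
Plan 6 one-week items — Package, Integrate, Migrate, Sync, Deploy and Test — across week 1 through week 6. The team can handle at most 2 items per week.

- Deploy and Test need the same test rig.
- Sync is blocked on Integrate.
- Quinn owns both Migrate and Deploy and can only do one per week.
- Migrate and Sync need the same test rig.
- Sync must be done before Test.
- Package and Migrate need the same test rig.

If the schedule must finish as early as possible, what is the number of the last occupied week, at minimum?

week 3

The precedence chain requires at least 3 distinct weeks.
With at most 2 per week and 6 work items, at least 3 weeks are needed.
3 works (last occupied week: week 3): for example Package -> week 1; Deploy -> week 2; Sync -> week 2; Integrate -> week 1; Test -> week 3; Migrate -> week 3.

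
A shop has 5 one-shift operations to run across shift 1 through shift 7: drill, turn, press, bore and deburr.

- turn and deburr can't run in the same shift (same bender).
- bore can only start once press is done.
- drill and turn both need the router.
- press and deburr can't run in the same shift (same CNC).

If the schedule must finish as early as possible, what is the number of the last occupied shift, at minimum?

shift 2

The precedence chain requires at least 2 distinct shifts.
2 works (last occupied shift: shift 2): for example deburr -> shift 2; press -> shift 1; turn -> shift 1; drill -> shift 2; bore -> shift 2.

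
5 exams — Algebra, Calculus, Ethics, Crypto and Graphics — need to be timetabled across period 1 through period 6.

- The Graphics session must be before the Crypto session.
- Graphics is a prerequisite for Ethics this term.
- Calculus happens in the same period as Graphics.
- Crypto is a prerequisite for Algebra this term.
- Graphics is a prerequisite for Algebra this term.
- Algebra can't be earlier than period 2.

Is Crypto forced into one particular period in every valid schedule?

Crypto can be period 2 (e.g. Algebra in period 3; Graphics in period 1; Calculus in period 1; Crypto in period 2; Ethics in period 2) or period 3 (e.g. Crypto -> period 3; Algebra -> period 4; Ethics -> period 2; Graphics -> period 1; Calculus -> period 1).

No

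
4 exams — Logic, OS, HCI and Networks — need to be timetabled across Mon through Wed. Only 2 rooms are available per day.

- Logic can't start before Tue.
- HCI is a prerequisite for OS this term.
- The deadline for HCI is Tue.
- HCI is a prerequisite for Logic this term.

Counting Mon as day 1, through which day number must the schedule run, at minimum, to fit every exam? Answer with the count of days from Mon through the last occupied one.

The precedence chain requires at least 2 distinct days.
With at most 2 per day and 4 exams, at least 2 days are needed.
2 works (last occupied day: Tue): for example OS -> Tue; Networks -> Mon; Logic -> Tue; HCI -> Mon.

2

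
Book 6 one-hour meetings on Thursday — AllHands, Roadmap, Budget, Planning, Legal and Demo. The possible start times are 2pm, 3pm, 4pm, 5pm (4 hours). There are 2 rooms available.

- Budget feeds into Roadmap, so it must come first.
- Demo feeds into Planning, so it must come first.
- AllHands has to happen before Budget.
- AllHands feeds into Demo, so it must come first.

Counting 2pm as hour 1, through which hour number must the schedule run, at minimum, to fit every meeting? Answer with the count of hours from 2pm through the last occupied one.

The precedence chain requires at least 3 distinct hours.
With at most 2 per hour and 6 meetings, at least 3 hours are needed.
3 works (last occupied hour: 4pm): for example Roadmap -> 4pm; Demo -> 3pm; AllHands -> 2pm; Legal -> 2pm; Planning -> 4pm; Budget -> 3pm.

3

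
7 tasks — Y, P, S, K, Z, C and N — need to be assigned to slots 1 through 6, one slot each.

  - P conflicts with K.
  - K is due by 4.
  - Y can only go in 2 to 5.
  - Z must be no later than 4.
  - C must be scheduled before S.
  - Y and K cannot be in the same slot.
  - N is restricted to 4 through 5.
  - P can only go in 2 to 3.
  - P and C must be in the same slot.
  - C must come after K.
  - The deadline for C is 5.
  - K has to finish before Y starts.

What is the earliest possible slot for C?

Precedence pushes C to at least 2; C's own window allows nothing later than 5; C must be in the same slot as P, which can't be after 3, so C is at most 3.
C at 2 is achievable: P -> 2, Y -> 2, Z -> 1, N -> 4, S -> 3, K -> 1, C -> 2.

2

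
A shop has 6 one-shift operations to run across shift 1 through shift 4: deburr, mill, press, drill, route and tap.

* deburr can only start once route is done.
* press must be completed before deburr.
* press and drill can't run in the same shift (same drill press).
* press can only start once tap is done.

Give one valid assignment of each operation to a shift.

tap in shift 1, press in shift 2, drill in shift 1, mill in shift 1, deburr in shift 3, route in shift 1

Checking: tap(shift 1) before press(shift 2); press(shift 2) before deburr(shift 3); route(shift 1) before deburr(shift 3); press(shift 2) != drill(shift 1).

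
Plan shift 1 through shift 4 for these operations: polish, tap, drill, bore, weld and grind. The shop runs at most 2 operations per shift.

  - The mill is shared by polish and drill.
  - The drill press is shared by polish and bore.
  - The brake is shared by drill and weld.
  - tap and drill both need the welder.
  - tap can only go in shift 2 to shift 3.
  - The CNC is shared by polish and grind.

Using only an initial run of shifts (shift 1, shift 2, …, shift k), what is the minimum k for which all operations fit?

3

With at most 2 per shift and 6 operations, at least 3 shifts are needed.
tap can't be placed before shift 2, so the schedule must run through at least shift 2.
3 works (last occupied shift: shift 3): for example polish=shift 1; bore=shift 2; drill=shift 3; grind=shift 3; weld=shift 1; tap=shift 2.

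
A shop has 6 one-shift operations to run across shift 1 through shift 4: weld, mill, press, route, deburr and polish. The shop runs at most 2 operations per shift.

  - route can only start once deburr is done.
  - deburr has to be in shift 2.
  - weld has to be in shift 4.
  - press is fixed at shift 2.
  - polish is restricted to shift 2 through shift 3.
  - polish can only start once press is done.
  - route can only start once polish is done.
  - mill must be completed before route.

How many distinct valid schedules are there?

2

Enumerating: weld -> shift 4, press -> shift 2, polish -> shift 3, mill -> shift 1, deburr -> shift 2, route -> shift 4 | mill in shift 3; weld in shift 4; press in shift 2; route in shift 4; polish in shift 3; deburr in shift 2.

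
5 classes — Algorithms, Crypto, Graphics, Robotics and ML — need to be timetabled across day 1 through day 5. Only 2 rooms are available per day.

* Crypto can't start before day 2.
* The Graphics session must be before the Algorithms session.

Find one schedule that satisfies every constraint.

ML=day 3; Graphics=day 1; Algorithms=day 2; Crypto=day 2; Robotics=day 1

Checking: Graphics(day 1) before Algorithms(day 2); Crypto=day 2 in [day 2,day 5]; max 2 per day (cap 2).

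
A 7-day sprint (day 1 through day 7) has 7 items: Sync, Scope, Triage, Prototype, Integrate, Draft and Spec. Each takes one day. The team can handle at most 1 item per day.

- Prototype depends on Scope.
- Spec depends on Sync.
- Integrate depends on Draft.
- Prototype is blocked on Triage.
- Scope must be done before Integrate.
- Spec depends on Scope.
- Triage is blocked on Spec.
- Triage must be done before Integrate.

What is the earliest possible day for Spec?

day 3

Precedence pushes Spec to at least day 2; downstream work caps Spec at day 5.
Spec at day 3 is achievable: Integrate=day 6; Prototype=day 7; Spec=day 3; Sync=day 2; Scope=day 1; Draft=day 5; Triage=day 4.
Nothing earlier works — the capacity limit rule out every day before day 3.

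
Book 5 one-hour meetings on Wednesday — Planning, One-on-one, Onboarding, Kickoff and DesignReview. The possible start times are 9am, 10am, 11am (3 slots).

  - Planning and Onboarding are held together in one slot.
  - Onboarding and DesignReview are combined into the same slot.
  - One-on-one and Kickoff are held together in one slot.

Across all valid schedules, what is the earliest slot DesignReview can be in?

DesignReview at 9am is achievable: One-on-one -> 9am, Kickoff -> 9am, Onboarding -> 9am, Planning -> 9am, DesignReview -> 9am.

9am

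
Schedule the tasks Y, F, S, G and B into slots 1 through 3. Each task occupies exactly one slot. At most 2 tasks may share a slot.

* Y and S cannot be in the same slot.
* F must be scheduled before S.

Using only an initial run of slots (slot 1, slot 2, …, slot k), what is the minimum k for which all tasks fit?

The precedence chain requires at least 2 distinct slots.
With at most 2 per slot and 5 tasks, at least 3 slots are needed.
3 works (last occupied slot: 3): for example F -> 1; B -> 3; G -> 2; Y -> 1; S -> 2.

3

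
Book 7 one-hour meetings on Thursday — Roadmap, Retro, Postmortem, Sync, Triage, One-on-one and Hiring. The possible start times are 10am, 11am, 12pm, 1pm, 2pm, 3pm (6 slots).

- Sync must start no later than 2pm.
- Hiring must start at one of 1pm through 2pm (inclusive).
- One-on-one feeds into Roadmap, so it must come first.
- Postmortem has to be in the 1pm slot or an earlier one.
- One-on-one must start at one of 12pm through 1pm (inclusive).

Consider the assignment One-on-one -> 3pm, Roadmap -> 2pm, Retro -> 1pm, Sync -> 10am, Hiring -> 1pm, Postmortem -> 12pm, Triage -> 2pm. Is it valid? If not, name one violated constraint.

No. One-on-one must start at one of 12pm through 1pm (inclusive) is not satisfied.

One-on-one feeds into Roadmap, so it must come first — violated.
Hiring must start at one of 1pm through 2pm (inclusive) — holds.
Postmortem has to be in the 1pm slot or an earlier one — holds.
One-on-one must start at one of 12pm through 1pm (inclusive) — violated.
Sync must start no later than 2pm — holds.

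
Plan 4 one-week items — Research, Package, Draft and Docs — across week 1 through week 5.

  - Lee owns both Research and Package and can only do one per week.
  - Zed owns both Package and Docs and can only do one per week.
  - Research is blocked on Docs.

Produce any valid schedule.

Research=week 2; Package=week 3; Draft=week 1; Docs=week 1

Checking: Docs(week 1) before Research(week 2); Package(week 3) != Docs(week 1); Research(week 2) != Package(week 3).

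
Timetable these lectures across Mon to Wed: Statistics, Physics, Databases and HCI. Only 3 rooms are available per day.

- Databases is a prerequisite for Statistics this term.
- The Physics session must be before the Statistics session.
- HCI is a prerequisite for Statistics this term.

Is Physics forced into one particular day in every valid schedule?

Physics can be Mon (e.g. HCI -> Mon, Statistics -> Tue, Databases -> Mon, Physics -> Mon) or Tue (e.g. Databases in Mon, Statistics in Wed, Physics in Tue, HCI in Mon).

No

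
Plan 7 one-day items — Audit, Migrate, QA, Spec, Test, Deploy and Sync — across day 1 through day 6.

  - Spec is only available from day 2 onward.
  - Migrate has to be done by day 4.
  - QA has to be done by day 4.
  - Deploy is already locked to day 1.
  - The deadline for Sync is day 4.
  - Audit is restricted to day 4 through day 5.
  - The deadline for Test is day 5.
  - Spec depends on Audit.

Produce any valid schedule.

Test -> day 1, Sync -> day 1, QA -> day 1, Audit -> day 4, Migrate -> day 1, Deploy -> day 1, Spec -> day 5

Checking: Audit(day 4) before Spec(day 5); QA=day 1 in [day 1,day 4]; Deploy=day 1 in [day 1,day 1]; Migrate=day 1 in [day 1,day 4]; Sync=day 1 in [day 1,day 4]; Spec=day 5 in [day 2,day 6]; Audit=day 4 in [day 4,day 5]; Test=day 1 in [day 1,day 5].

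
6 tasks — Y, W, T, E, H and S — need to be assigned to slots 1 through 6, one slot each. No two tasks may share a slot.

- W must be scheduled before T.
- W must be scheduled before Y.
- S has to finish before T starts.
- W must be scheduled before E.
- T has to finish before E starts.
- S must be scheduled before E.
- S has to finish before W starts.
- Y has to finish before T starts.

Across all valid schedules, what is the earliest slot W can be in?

2

Precedence pushes W to at least 2; downstream work caps W at 3.
W at 2 is achievable: E in 5, T in 4, H in 6, W in 2, Y in 3, S in 1.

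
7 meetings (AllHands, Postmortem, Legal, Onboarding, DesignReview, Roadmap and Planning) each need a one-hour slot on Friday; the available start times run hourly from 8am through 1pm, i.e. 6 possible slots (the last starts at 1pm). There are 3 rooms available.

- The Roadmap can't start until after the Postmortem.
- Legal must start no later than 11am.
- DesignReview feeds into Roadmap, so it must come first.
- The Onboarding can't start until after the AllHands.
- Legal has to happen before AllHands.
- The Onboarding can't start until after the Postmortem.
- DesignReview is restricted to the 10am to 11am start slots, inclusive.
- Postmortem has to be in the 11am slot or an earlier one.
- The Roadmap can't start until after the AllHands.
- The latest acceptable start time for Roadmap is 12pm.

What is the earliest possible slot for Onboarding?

Precedence pushes Onboarding to at least 10am.
Onboarding at 10am is achievable: AllHands=9am; Roadmap=11am; Legal=8am; Postmortem=8am; Planning=8am; Onboarding=10am; DesignReview=10am.

10am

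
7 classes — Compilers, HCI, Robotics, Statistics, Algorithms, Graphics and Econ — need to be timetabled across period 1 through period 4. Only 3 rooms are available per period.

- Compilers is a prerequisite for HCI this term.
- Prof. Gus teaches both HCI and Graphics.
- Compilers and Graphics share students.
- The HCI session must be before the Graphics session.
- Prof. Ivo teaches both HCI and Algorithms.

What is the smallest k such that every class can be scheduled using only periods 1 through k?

The precedence chain requires at least 3 distinct periods.
With at most 3 per period and 7 classes, at least 3 periods are needed.
3 works (last occupied period: period 3): for example Robotics -> period 1; Econ -> period 2; Statistics -> period 1; HCI -> period 2; Graphics -> period 3; Compilers -> period 1; Algorithms -> period 3.

3 periods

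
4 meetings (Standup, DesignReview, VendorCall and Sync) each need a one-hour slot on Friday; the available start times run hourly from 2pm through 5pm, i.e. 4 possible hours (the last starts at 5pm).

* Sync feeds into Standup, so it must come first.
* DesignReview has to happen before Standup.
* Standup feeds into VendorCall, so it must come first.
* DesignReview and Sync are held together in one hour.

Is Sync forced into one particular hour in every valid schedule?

No

Sync can be 2pm (e.g. Sync=2pm; VendorCall=4pm; Standup=3pm; DesignReview=2pm) or 3pm (e.g. Sync -> 3pm, Standup -> 4pm, VendorCall -> 5pm, DesignReview -> 3pm).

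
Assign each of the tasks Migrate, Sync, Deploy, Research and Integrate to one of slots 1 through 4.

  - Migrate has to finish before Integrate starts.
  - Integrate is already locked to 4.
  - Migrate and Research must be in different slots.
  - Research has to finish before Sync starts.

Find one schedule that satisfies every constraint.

Research in 2; Deploy in 1; Sync in 3; Migrate in 1; Integrate in 4

Checking: Research(2) before Sync(3); Migrate(1) before Integrate(4); Migrate(1) != Research(2); Integrate=4 in [4,4].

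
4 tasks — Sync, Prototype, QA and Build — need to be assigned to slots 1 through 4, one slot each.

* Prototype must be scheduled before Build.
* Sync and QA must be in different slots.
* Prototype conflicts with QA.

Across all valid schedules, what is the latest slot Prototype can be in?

Downstream work caps Prototype at 3.
Prototype at 3 is achievable: Prototype in 3; QA in 2; Build in 4; Sync in 1.

3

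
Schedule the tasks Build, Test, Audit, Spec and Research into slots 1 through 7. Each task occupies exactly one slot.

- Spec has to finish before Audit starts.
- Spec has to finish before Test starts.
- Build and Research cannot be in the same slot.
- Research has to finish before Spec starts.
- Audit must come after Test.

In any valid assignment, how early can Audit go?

4

Precedence pushes Audit to at least 4.
Audit at 4 is achievable: Research in 1, Spec in 2, Test in 3, Audit in 4, Build in 2.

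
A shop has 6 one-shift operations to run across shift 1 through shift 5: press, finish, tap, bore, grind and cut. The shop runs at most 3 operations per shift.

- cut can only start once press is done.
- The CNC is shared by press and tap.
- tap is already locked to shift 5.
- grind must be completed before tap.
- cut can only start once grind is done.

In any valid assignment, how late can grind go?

Downstream work caps grind at shift 4.
grind at shift 4 is achievable: press in shift 1, cut in shift 5, tap in shift 5, grind in shift 4, bore in shift 1, finish in shift 1.

shift 4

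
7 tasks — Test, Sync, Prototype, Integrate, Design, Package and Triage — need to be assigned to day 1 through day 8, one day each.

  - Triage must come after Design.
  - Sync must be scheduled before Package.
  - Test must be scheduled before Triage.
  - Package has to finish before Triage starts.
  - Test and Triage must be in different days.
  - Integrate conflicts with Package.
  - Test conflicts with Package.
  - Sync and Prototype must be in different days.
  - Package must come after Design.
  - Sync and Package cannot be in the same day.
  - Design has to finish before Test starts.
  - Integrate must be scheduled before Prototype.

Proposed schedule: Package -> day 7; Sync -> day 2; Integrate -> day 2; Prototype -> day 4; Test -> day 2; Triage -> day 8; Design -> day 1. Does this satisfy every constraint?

Design has to finish before Test starts — holds.
Test must be scheduled before Triage — holds.
Integrate conflicts with Package — holds.
Test conflicts with Package — holds.
Triage must come after Design — holds.
Integrate must be scheduled before Prototype — holds.
Sync must be scheduled before Package — holds.
Sync and Prototype must be in different days — holds.
Package has to finish before Triage starts — holds.
Test and Triage must be in different days — holds.
Package must come after Design — holds.
Sync and Package cannot be in the same day — holds.

Yes, all constraints hold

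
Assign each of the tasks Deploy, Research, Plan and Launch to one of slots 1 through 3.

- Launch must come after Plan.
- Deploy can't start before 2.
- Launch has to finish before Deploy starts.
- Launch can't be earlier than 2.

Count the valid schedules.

3

Enumerating: Launch=2, Research=1, Plan=1, Deploy=3 | Research in 2, Deploy in 3, Launch in 2, Plan in 1 | Research=3; Launch=2; Deploy=3; Plan=1.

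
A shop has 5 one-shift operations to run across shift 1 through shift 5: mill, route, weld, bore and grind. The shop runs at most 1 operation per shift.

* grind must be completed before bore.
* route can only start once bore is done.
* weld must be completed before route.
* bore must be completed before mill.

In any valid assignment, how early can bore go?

Precedence pushes bore to at least shift 2; downstream work caps bore at shift 4.
bore at shift 2 is achievable: grind -> shift 1; mill -> shift 5; bore -> shift 2; weld -> shift 3; route -> shift 4.

shift 2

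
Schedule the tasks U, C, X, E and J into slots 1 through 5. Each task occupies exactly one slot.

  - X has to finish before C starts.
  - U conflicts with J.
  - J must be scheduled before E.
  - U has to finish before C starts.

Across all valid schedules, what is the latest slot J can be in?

4

Downstream work caps J at 4.
J at 4 is achievable: E -> 5, U -> 1, X -> 1, C -> 2, J -> 4.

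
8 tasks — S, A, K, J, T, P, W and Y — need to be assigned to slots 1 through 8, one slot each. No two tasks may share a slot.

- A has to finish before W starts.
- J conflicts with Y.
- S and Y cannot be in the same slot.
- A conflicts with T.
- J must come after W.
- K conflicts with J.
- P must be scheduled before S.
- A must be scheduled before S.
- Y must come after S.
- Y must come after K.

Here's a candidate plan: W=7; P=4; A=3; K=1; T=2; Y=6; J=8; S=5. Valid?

J must come after W — holds.
P must be scheduled before S — holds.
A conflicts with T — holds.
S and Y cannot be in the same slot — holds.
Y must come after S — holds.
A has to finish before W starts — holds.
J conflicts with Y — holds.
No two tasks may share a slot — holds.
K conflicts with J — holds.
A must be scheduled before S — holds.
Y must come after K — holds.

Yes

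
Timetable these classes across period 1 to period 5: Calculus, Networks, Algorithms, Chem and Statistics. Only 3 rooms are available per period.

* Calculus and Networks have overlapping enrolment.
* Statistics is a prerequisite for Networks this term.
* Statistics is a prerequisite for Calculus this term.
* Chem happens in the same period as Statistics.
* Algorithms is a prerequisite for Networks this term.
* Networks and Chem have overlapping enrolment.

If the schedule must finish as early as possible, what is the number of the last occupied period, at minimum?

The precedence chain requires at least 2 distinct periods.
With at most 3 per period and 5 classes, at least 2 periods are needed.
Could 2 periods be enough, i.e. nothing placed later than period 2? No: Calculus must come after Statistics (at period 1 or later) → {period 2}; Networks must come after Algorithms (at period 1 or later) → {period 2}; Networks can't share with Calculus (period 2) → nothing is left.
So 2 periods is not enough.
3 works (last occupied period: period 3): for example Calculus -> period 3, Algorithms -> period 1, Statistics -> period 1, Networks -> period 2, Chem -> period 1.

period 3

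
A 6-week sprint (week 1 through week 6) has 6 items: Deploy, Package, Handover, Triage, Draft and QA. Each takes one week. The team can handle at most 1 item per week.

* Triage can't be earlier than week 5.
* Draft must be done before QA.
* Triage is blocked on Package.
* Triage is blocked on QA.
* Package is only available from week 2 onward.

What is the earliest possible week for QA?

Precedence pushes QA to at least week 2; downstream work caps QA at week 5.
QA at week 2 is achievable: Package in week 3, QA in week 2, Handover in week 6, Triage in week 5, Draft in week 1, Deploy in week 4.

week 2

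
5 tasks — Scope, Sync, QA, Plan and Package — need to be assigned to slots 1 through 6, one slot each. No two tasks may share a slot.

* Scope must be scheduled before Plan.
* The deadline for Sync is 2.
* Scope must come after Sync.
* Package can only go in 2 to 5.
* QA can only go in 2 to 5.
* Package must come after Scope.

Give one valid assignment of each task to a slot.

Plan in 5, Sync in 1, QA in 4, Package in 3, Scope in 2

Checking: Scope(2) before Package(3); Scope(2) before Plan(5); Sync(1) before Scope(2); QA=4 in [2,5]; Sync=1 in [1,2]; Package=3 in [2,5]; max 1 per slot (cap 1).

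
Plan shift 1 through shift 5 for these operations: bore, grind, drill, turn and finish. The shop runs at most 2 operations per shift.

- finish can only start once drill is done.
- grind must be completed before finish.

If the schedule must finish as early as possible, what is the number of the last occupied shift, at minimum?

shift 3

The precedence chain requires at least 2 distinct shifts.
With at most 2 per shift and 5 operations, at least 3 shifts are needed.
3 works (last occupied shift: shift 3): for example bore=shift 2, finish=shift 2, turn=shift 3, drill=shift 1, grind=shift 1.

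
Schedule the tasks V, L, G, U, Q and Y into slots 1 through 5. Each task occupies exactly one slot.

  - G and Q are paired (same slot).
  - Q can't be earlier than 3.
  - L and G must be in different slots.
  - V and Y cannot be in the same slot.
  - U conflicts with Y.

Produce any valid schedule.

V=1, Q=3, Y=2, U=1, L=1, G=3

Checking: V(1) != Y(2); U(1) != Y(2); L(1) != G(3); G = Q = 3; Q=3 in [3,5].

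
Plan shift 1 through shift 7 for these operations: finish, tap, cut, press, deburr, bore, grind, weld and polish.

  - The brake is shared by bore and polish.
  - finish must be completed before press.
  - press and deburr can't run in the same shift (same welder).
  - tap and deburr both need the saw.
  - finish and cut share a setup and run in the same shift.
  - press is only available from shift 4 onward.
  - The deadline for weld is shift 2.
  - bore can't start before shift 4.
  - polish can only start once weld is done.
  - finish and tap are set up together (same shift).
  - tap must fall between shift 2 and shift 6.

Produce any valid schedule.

tap in shift 2; bore in shift 4; deburr in shift 1; polish in shift 2; weld in shift 1; cut in shift 2; grind in shift 1; finish in shift 2; press in shift 4

Checking: weld(shift 1) before polish(shift 2); finish(shift 2) before press(shift 4); press(shift 4) != deburr(shift 1); tap(shift 2) != deburr(shift 1); bore(shift 4) != polish(shift 2); finish = tap = shift 2; finish = cut = shift 2; weld=shift 1 in [shift 1,shift 2]; bore=shift 4 in [shift 4,shift 7]; press=shift 4 in [shift 4,shift 7]; tap=shift 2 in [shift 2,shift 6].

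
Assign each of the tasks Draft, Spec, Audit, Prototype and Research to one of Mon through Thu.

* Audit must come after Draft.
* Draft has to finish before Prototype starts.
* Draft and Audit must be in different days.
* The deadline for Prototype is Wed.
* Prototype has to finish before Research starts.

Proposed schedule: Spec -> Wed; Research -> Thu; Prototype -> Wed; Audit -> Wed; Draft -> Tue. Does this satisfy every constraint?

Yes

Draft and Audit must be in different days — holds.
Audit must come after Draft — holds.
Prototype has to finish before Research starts — holds.
Draft has to finish before Prototype starts — holds.
The deadline for Prototype is Wed — holds.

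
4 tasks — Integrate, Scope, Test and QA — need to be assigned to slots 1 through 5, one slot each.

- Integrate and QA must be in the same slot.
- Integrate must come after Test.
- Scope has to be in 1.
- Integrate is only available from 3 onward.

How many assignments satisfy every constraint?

9

Splitting on Integrate: it can be 3 (2), 4 (3), 5 (4). Listing each branch's schedules as (Scope, Test, QA):
Integrate=3: (1,1,3) (1,2,3) — 2.
Integrate=4: (1,1,4) (1,2,4) (1,3,4) — 3.
Integrate=5: (1,1,5) (1,2,5) (1,3,5) (1,4,5) — 4.
Summing: 2 + 3 + 4 = 9.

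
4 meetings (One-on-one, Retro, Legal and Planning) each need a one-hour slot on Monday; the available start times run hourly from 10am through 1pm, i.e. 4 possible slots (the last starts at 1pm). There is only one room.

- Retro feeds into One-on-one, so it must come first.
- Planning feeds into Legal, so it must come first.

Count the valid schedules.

6

Splitting on One-on-one: it can be 11am (1), 12pm (2), 1pm (3). Listing each branch's schedules as (Retro, Legal, Planning):
One-on-one=11am: (10am,1pm,12pm) — 1.
One-on-one=12pm: (10am,1pm,11am) (11am,1pm,10am) — 2.
One-on-one=1pm: (10am,12pm,11am) (11am,12pm,10am) (12pm,11am,10am) — 3.
Summing: 1 + 2 + 3 = 6.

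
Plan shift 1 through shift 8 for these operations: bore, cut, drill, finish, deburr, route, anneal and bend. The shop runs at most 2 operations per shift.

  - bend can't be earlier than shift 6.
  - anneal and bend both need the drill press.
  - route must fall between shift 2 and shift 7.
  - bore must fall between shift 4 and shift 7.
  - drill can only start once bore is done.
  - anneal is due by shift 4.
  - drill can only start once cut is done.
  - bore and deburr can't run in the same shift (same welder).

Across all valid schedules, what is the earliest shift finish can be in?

finish at shift 1 is achievable: bore=shift 4, drill=shift 5, bend=shift 6, route=shift 2, finish=shift 1, cut=shift 2, deburr=shift 3, anneal=shift 1.

shift 1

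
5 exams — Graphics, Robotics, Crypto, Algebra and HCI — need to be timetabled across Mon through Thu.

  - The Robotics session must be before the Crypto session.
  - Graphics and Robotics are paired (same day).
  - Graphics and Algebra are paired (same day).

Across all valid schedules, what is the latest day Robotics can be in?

Wed

Downstream work caps Robotics at Wed.
Robotics at Wed is achievable: Graphics -> Wed; HCI -> Mon; Algebra -> Wed; Crypto -> Thu; Robotics -> Wed.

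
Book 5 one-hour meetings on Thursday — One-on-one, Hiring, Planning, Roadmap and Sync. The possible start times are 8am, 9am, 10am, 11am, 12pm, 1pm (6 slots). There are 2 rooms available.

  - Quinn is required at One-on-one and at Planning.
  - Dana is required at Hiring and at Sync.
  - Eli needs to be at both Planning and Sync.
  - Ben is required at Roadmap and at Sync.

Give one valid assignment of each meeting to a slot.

Sync in 10am, Hiring in 8am, Roadmap in 9am, One-on-one in 8am, Planning in 9am

Checking: Roadmap(9am) != Sync(10am); Hiring(8am) != Sync(10am); Planning(9am) != Sync(10am); One-on-one(8am) != Planning(9am); max 2 per slot (cap 2).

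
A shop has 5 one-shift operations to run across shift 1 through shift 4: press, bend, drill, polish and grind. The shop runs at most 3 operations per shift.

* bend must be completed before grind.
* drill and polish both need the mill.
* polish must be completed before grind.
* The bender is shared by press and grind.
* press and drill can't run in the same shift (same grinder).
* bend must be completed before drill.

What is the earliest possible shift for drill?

Precedence pushes drill to at least shift 2.
drill at shift 2 is achievable: grind=shift 2, press=shift 1, polish=shift 1, drill=shift 2, bend=shift 1.

shift 2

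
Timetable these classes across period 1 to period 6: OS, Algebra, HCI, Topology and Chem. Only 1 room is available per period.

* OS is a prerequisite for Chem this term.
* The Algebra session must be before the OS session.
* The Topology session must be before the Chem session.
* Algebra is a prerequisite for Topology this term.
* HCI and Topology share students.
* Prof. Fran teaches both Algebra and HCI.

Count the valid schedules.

Splitting on OS: it can be period 2 (12), period 3 (18), period 4 (18), period 5 (12). Listing each branch's schedules as (Algebra, HCI, Topology, Chem) by period number:
OS=period 2: (1,3,4,5) (1,3,4,6) (1,3,5,6) (1,4,3,5) (1,4,3,6) (1,4,5,6) (1,5,3,4) (1,5,3,6) (1,5,4,6) (1,6,3,4) (1,6,3,5) (1,6,4,5) — 12.
OS=period 3: (1,2,4,5) (1,2,4,6) (1,2,5,6) (1,4,2,5) (1,4,2,6) (1,4,5,6) (1,5,2,4) (1,5,2,6) (1,5,4,6) (1,6,2,4) (1,6,2,5) (1,6,4,5) (2,1,4,5) (2,1,4,6) (2,1,5,6) (2,4,5,6) (2,5,4,6) (2,6,4,5) — 18.
OS=period 4: (1,2,3,5) (1,2,3,6) (1,2,5,6) (1,3,2,5) (1,3,2,6) (1,3,5,6) (1,5,2,6) (1,5,3,6) (1,6,2,5) (1,6,3,5) (2,1,3,5) (2,1,3,6) (2,1,5,6) (2,3,5,6) (2,5,3,6) (2,6,3,5) (3,1,5,6) (3,2,5,6) — 18.
OS=period 5: (1,2,3,6) (1,2,4,6) (1,3,2,6) (1,3,4,6) (1,4,2,6) (1,4,3,6) (2,1,3,6) (2,1,4,6) (2,3,4,6) (2,4,3,6) (3,1,4,6) (3,2,4,6) — 12.
Summing: 12 + 18 + 18 + 12 = 60.

60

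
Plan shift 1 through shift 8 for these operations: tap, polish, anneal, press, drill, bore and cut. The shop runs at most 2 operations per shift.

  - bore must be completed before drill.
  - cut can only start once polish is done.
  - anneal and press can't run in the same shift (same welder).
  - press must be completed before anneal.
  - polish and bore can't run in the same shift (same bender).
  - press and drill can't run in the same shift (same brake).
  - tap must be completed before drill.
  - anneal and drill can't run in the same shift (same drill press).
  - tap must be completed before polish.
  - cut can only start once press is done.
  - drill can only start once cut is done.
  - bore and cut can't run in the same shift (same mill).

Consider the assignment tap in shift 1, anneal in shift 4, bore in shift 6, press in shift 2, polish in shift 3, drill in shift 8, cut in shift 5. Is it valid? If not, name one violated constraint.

press and drill can't run in the same shift (same brake) — holds.
drill can only start once cut is done — holds.
The shop runs at most 2 operations per shift — holds.
anneal and press can't run in the same shift (same welder) — holds.
cut can only start once polish is done — holds.
press must be completed before anneal — holds.
polish and bore can't run in the same shift (same bender) — holds.
bore and cut can't run in the same shift (same mill) — holds.
tap must be completed before polish — holds.
anneal and drill can't run in the same shift (same drill press) — holds.
tap must be completed before drill — holds.
bore must be completed before drill — holds.
cut can only start once press is done — holds.

Yes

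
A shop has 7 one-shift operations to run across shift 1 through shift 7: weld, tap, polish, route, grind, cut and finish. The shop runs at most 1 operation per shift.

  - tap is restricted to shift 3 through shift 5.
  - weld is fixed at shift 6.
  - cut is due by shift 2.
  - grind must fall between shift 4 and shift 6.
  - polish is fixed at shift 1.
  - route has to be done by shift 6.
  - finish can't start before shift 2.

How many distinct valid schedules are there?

Enumerating: tap in shift 3; polish in shift 1; finish in shift 7; grind in shift 4; cut in shift 2; weld in shift 6; route in shift 5 | tap=shift 3, route=shift 4, grind=shift 5, polish=shift 1, finish=shift 7, weld=shift 6, cut=shift 2 | cut in shift 2; finish in shift 7; weld in shift 6; route in shift 3; tap in shift 4; grind in shift 5; polish in shift 1 | weld -> shift 6, finish -> shift 7, polish -> shift 1, cut -> shift 2, grind -> shift 4, tap -> shift 5, route -> shift 3.

4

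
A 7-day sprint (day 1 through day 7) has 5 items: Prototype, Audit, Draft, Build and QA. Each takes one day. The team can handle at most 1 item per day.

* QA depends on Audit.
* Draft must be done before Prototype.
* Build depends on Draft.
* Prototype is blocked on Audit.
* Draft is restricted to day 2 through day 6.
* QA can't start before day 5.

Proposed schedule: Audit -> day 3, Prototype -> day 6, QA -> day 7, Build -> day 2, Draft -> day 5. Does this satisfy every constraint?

QA depends on Audit — holds.
Prototype is blocked on Audit — holds.
Draft must be done before Prototype — holds.
Draft is restricted to day 2 through day 6 — holds.
The team can handle at most 1 item per day — holds.
QA can't start before day 5 — holds.
Build depends on Draft — violated.

Invalid. Build depends on Draft.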